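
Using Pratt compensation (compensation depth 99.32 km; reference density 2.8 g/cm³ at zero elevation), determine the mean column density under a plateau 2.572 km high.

2.73 g/cm³

Pratt balance: ρ_ref D = ρ (D + h).
ρ = ρ_ref D/(D + h) = 2.8 × 99.32 km/(99.32 km + 2.572 km) = 2.73 g/cm³.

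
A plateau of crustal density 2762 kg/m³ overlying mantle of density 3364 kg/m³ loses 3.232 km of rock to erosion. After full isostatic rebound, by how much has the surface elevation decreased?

0.578 km

Rebound u = e ρ_c/ρ_m = 3.232 km × 2762/3364 = 2.654 km.
Net surface drop = e − u = 3.232 km − 2.654 km = e (ρ_m − ρ_c)/ρ_m = 0.578 km.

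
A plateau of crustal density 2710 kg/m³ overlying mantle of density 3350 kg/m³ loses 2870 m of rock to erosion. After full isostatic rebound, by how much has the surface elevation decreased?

Rebound u = e ρ_c/ρ_m = 2870 m × 2710/3350 = 2322 m.
Net surface drop = e − u = 2870 m − 2322 m = e (ρ_m − ρ_c)/ρ_m = 548 m.

548 m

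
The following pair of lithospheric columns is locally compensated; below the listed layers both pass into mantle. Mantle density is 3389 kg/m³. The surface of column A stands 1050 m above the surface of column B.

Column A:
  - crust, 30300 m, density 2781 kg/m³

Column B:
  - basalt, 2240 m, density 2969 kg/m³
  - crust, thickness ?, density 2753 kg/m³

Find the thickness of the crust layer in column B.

21900 m

Take the compensation level at the base of the deeper column (depth z_c below the surface of column A) and equate Σ ρ_i t_i down to z_c; mantle fills any gap and the z_c terms cancel.
Column A: 30300×2781 + (z_c − 30300)×3389
Column B: 1050×0 + 2240×2969 + x×2753 + (z_c − 1050 − 2240 − x)×3389
The z_c×3389 term appears on both sides and cancels. Collect the known terms of each column as K = Σ(ρt)_known − 3389 × (depth of known layers): K_A = 84264300 − 3389×30300 = −18422400; K_B = 6650560 − 3389×(1050 + 2240) = −4499250.
Balance: K_A = K_B − x×(3389 − 2753), so x = (K_B − K_A)/(3389 − 2753) = 13923200/636 = 21900 m.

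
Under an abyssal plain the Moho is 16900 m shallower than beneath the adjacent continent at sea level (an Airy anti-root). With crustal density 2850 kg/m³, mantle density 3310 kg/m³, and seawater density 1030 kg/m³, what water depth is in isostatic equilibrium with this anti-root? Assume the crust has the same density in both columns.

Replacing a thickness d of crust by seawater at the top must be balanced by replacing crust with mantle at the base: d (ρ_c − ρ_w) = a (ρ_m − ρ_c).
d = a (ρ_m − ρ_c)/(ρ_c − ρ_w) = 16900 m × 460/1820 = 4270 m.

4270 m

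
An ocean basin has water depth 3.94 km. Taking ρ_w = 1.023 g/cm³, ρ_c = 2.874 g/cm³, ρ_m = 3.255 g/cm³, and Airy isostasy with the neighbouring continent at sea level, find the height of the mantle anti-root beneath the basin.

19.1 km

Balancing pressure at the compensation depth: replacing crust with seawater at the top is compensated by replacing crust with mantle at the base: d (ρ_c − ρ_w) = a (ρ_m − ρ_c).
a = d (ρ_c − ρ_w)/(ρ_m − ρ_c) = 3.94 km × 1.851/0.381 = 19.1 km.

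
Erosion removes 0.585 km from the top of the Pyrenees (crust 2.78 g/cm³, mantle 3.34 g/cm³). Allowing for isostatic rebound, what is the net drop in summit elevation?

Rebound u = e ρ_c/ρ_m = 0.585 km × 2.78/3.34 = 0.4869 km.
Net surface drop = e − u = 0.585 km − 0.4869 km = e (ρ_m − ρ_c)/ρ_m = 0.0981 km.

0.0981 km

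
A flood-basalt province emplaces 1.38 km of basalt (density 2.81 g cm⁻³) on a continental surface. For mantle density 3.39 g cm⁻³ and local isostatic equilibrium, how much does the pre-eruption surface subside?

1.14 km

Subaerial loading: s = t ρ_load / ρ_m.
s = 1.38 km × 2.81/3.39 = 1.14 km.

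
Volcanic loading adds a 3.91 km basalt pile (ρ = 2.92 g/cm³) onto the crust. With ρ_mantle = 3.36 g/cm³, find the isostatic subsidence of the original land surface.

Subaerial loading: s = t ρ_load / ρ_m.
s = 3.91 km × 2.92/3.36 = 3.4 km.

3.4 km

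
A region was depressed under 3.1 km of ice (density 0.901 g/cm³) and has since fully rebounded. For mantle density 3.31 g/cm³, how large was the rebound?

0.844 km

Removing the load lets mantle flow back in; uplift u satisfies ρ_ice t = ρ_m u.
u = t ρ_ice/ρ_m = 3.1 km × 0.901/3.31 = 0.844 km.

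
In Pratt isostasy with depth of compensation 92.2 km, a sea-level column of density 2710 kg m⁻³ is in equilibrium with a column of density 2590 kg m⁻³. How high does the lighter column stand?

ρ_ref D = ρ (D + h) → h = D (ρ_ref − ρ)/ρ.
h = 92.2 km × (2710 − 2590)/2590 = 4.27 km.

4.27 km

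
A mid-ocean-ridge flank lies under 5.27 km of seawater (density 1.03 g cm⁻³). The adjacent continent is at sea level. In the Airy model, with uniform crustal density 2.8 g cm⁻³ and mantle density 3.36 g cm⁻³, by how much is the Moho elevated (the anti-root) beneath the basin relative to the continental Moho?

In Airy isostatic equilibrium: replacing crust with seawater at the top is compensated by replacing crust with mantle at the base: d (ρ_c − ρ_w) = a (ρ_m − ρ_c).
a = d (ρ_c − ρ_w)/(ρ_m − ρ_c) = 5.27 km × 1.77/0.56 = 16.7 km.

16.7 km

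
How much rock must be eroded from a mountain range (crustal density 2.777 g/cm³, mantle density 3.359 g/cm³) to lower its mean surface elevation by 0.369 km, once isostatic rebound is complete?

Net drop Δ = e − u = e − e ρ_c/ρ_m = e (ρ_m − ρ_c)/ρ_m.
e = Δ ρ_m/(ρ_m − ρ_c) = 0.369 km × 3.359/0.582 = 2.13 km.

2.13 km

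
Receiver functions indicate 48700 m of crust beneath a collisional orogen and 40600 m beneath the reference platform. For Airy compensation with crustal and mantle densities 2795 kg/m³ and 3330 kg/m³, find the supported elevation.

1300 m

Excess crust Δ = 48700 m − 40600 m = 8100 m, split between elevation h and root r with h + r = Δ.
Airy balance ρ_c h = (ρ_m − ρ_c) r gives r = h ρ_c/(ρ_m − ρ_c), so h (1 + ρ_c/(ρ_m − ρ_c)) = Δ, i.e. h = Δ (ρ_m − ρ_c)/ρ_m.
h = 8100 m × 535/3330 = 1300 m.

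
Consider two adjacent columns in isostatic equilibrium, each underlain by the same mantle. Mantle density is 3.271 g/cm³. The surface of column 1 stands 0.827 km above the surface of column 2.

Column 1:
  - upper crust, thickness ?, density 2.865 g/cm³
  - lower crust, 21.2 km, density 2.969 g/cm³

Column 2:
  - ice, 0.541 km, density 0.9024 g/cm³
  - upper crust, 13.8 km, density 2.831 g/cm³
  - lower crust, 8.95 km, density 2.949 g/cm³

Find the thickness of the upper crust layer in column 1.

16.1 km

Take the compensation level at the base of the deeper column (depth z_c below the surface of column 1) and equate Σ ρ_i t_i down to z_c; mantle fills any gap and the z_c terms cancel.
Column 1: x×2.865 + 21.2×2.969 + (z_c − 21.2 − x)×3.271
Column 2: 0.827×0 + 0.541×0.9024 + 13.8×2.831 + 8.95×2.949 + (z_c − 0.827 − 23.291)×3.271
The z_c×3.271 term appears on both sides and cancels. Collect the known terms of each column as K = Σ(ρt)_known − 3.271 × (depth of known layers): K_1 = 62.9428 − 3.271×21.2 = −6.4024; K_2 = 65.9495484 − 3.271×(0.827 + 23.291) = −12.9404296.
Balance: K_1 − x×(3.271 − 2.865) = K_2, so x = (K_1 − K_2)/(3.271 − 2.865) = 6.53803/0.406 = 16.1 km.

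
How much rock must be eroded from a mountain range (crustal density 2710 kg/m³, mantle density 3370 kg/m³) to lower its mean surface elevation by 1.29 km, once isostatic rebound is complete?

Net drop Δ = e − u = e − e ρ_c/ρ_m = e (ρ_m − ρ_c)/ρ_m.
e = Δ ρ_m/(ρ_m − ρ_c) = 1.29 km × 3370/660 = 6.59 km.

6.59 km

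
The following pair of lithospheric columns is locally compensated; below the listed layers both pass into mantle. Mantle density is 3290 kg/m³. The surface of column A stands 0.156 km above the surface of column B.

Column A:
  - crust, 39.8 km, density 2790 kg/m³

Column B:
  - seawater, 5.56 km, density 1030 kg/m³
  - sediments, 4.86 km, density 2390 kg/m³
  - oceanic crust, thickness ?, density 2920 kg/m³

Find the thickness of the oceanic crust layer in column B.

Take the compensation level at the base of the deeper column (depth z_c below the surface of column A) and equate Σ ρ_i t_i down to z_c; mantle fills any gap and the z_c terms cancel.
Column A: 39.8×2790 + (z_c − 39.8)×3290
Column B: 0.156×0 + 5.56×1030 + 4.86×2390 + x×2920 + (z_c − 0.156 − 10.42 − x)×3290
The z_c×3290 term appears on both sides and cancels. Collect the known terms of each column as K = Σ(ρt)_known − 3290 × (depth of known layers): K_A = 111042 − 3290×39.8 = −19900; K_B = 17342.2 − 3290×(0.156 + 10.42) = −17452.84.
Balance: K_A = K_B − x×(3290 − 2920), so x = (K_B − K_A)/(3290 − 2920) = 2447.16/370 = 6.61 km.

6.61 km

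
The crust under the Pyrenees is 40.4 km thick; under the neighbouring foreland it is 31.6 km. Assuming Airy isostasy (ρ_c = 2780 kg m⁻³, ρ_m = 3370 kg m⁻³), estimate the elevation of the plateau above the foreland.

1.54 km

Excess crust Δ = 40.4 km − 31.6 km = 8.8 km, split between elevation h and root r with h + r = Δ.
Airy balance ρ_c h = (ρ_m − ρ_c) r gives r = h ρ_c/(ρ_m − ρ_c), so h (1 + ρ_c/(ρ_m − ρ_c)) = Δ, i.e. h = Δ (ρ_m − ρ_c)/ρ_m.
h = 8.8 km × 590/3370 = 1.54 km.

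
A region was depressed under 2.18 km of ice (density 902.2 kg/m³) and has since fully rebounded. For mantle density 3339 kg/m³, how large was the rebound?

Removing the load lets mantle flow back in; uplift u satisfies ρ_ice t = ρ_m u.
u = t ρ_ice/ρ_m = 2.18 km × 902.2/3339 = 0.589 km.

0.589 km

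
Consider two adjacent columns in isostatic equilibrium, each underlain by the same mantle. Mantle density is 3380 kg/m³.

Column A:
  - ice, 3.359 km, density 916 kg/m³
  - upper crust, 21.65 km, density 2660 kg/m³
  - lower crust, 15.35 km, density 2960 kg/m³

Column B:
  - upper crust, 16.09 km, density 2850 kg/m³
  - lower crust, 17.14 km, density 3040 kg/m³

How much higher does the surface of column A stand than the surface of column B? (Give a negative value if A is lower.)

For any compensation level in the mantle, the mantle terms cancel and isostasy reduces to e = (Σt_A − Σt_B) − (Σ(ρt)_A − Σ(ρt)_B) / ρ_m.
Σt_A = 40.359 km; Σt_B = 33.23 km; Σ(ρt)_A = 106101.844; Σ(ρt)_B = 97962.1 (in km·kg/m³).
e = (40.359 − 33.23) − (106101.844 − 97962.1) / 3380 = 4.72 km.

4.72 km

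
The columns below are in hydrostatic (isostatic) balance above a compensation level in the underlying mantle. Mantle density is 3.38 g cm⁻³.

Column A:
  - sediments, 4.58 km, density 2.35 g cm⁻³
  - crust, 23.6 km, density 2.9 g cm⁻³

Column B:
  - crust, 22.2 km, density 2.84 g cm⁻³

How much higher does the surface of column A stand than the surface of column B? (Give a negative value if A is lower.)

For any compensation level in the mantle, the mantle terms cancel and isostasy reduces to e = (Σt_A − Σt_B) − (Σ(ρt)_A − Σ(ρt)_B) / ρ_m.
Σt_A = 28.18 km; Σt_B = 22.2 km; Σ(ρt)_A = 79.203; Σ(ρt)_B = 63.048 (in km·g cm⁻³).
e = (28.18 − 22.2) − (79.203 − 63.048) / 3.38 = 1.2 km.

1.2 km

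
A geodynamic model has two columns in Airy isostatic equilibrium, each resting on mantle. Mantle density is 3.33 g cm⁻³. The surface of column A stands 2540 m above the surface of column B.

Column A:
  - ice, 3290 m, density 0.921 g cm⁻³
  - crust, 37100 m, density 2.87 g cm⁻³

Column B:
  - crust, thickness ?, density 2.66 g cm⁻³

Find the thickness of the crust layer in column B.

Take the compensation level at the base of the deeper column (depth z_c below the surface of column A) and equate Σ ρ_i t_i down to z_c; mantle fills any gap and the z_c terms cancel.
Column A: 3290×0.921 + 37100×2.87 + (z_c − 40390)×3.33
Column B: 2540×0 + x×2.66 + (z_c − 2540 − 0 − x)×3.33
The z_c×3.33 term appears on both sides and cancels. Collect the known terms of each column as K = Σ(ρt)_known − 3.33 × (depth of known layers): K_A = 109507.09 − 3.33×40390 = −24991.61; K_B = 0 − 3.33×(2540 + 0) = −8458.2.
Balance: K_A = K_B − x×(3.33 − 2.66), so x = (K_B − K_A)/(3.33 − 2.66) = 16533.4/0.67 = 24700 m.

24700 m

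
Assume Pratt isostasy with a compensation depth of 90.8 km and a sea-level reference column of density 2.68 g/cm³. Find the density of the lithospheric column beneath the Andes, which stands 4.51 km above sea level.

Pratt balance: ρ_ref D = ρ (D + h).
ρ = ρ_ref D/(D + h) = 2.68 × 90.8 km/(90.8 km + 4.51 km) = 2.55 g/cm³.

2.55 g/cm³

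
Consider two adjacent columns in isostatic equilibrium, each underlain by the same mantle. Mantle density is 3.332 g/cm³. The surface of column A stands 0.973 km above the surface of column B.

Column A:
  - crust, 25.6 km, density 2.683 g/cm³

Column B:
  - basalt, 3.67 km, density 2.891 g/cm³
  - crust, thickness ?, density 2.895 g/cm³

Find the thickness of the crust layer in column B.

26.9 km

Take the compensation level at the base of the deeper column (depth z_c below the surface of column A) and equate Σ ρ_i t_i down to z_c; mantle fills any gap and the z_c terms cancel.
Column A: 25.6×2.683 + (z_c − 25.6)×3.332
Column B: 0.973×0 + 3.67×2.891 + x×2.895 + (z_c − 0.973 − 3.67 − x)×3.332
The z_c×3.332 term appears on both sides and cancels. Collect the known terms of each column as K = Σ(ρt)_known − 3.332 × (depth of known layers): K_A = 68.6848 − 3.332×25.6 = −16.6144; K_B = 10.60997 − 3.332×(0.973 + 3.67) = −4.860506.
Balance: K_A = K_B − x×(3.332 − 2.895), so x = (K_B − K_A)/(3.332 − 2.895) = 11.7539/0.437 = 26.9 km.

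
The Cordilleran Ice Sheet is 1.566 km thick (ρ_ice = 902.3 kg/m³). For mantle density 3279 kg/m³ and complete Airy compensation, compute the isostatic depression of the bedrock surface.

Equating mass per unit area of the two columns: the ice load ρ_ice t is balanced by mantle displaced below, ρ_m s.
s = t ρ_ice / ρ_m = 1.566 km × 902.3/3279 = 0.431 km.

0.431 km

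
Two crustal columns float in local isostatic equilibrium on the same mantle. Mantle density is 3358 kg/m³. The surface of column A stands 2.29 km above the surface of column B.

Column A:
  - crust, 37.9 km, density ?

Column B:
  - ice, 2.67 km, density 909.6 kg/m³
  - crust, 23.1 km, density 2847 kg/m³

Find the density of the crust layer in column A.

Take the compensation level at the base of the deeper column (depth z_c below the surface of column A) and equate Σ ρ_i t_i down to z_c; mantle fills any gap and the z_c terms cancel.
Column A: 37.9×ρ + (z_c − 37.9)×3358
Column B: 2.29×0 + 2.67×909.6 + 23.1×2847 + (z_c − 2.29 − 25.77)×3358
The z_c×3358 term appears on both sides and cancels. Collect the known terms of each column as K = Σ(ρt)_known − 3358 × (depth of known layers): K_A = 0 − 3358×37.9 = −127268.2; K_B = 68194.332 − 3358×(2.29 + 25.77) = −26031.148.
Balance: K_A + 37.9×ρ = K_B, so ρ = (K_B − K_A)/37.9 = 101237/37.9 = 2670 kg/m³.

2670 kg/m³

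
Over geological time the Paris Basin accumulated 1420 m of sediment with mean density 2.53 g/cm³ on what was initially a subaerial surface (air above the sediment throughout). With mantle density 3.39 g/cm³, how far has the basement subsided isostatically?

1060 m

Subaerial load: s = t ρ_sed / ρ_m = 1420 m × 2.53/3.39 = 1060 m.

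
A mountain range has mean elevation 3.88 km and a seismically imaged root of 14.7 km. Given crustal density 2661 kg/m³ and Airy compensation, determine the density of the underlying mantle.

Airy balance: ρ_c h = (ρ_m − ρ_c) r → ρ_m = ρ_c (1 + h/r).
ρ_m = 2661 × (1 + 3.88 km/14.7 km) = 3360 kg/m³.

3360 kg/m³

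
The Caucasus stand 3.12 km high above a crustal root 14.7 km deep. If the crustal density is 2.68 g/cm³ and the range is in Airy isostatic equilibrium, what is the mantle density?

3.25 g/cm³

Airy balance: ρ_c h = (ρ_m − ρ_c) r → ρ_m = ρ_c (1 + h/r).
ρ_m = 2.68 × (1 + 3.12 km/14.7 km) = 3.25 g/cm³.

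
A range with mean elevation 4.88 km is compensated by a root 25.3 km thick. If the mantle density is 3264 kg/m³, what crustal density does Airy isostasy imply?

2740 kg/m³

ρ_c h = (ρ_m − ρ_c) r → ρ_c (h + r) = ρ_m r → ρ_c = ρ_m r / (h + r).
ρ_c = 3264 × 25.3 km / (4.88 km + 25.3 km) = 2740 kg/m³.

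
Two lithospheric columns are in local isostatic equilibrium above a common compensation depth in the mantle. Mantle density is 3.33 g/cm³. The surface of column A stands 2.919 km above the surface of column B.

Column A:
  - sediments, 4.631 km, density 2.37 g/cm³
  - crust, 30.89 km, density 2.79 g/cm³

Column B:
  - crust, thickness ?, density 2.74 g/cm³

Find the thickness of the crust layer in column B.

Take the compensation level at the base of the deeper column (depth z_c below the surface of column A) and equate Σ ρ_i t_i down to z_c; mantle fills any gap and the z_c terms cancel.
Column A: 4.631×2.37 + 30.89×2.79 + (z_c − 35.521)×3.33
Column B: 2.919×0 + x×2.74 + (z_c − 2.919 − 0 − x)×3.33
The z_c×3.33 term appears on both sides and cancels. Collect the known terms of each column as K = Σ(ρt)_known − 3.33 × (depth of known layers): K_A = 97.15857 − 3.33×35.521 = −21.12636; K_B = 0 − 3.33×(2.919 + 0) = −9.72027.
Balance: K_A = K_B − x×(3.33 − 2.74), so x = (K_B − K_A)/(3.33 − 2.74) = 11.4061/0.59 = 19.3 km.

19.3 km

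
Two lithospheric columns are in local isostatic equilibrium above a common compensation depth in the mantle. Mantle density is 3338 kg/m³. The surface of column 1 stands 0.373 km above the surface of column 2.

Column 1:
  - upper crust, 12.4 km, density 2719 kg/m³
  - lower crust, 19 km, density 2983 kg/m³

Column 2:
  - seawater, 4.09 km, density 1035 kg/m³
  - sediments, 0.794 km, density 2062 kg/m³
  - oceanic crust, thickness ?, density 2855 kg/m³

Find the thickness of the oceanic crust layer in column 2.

Take the compensation level at the base of the deeper column (depth z_c below the surface of column 1) and equate Σ ρ_i t_i down to z_c; mantle fills any gap and the z_c terms cancel.
Column 1: 12.4×2719 + 19×2983 + (z_c − 31.4)×3338
Column 2: 0.373×0 + 4.09×1035 + 0.794×2062 + x×2855 + (z_c − 0.373 − 4.884 − x)×3338
The z_c×3338 term appears on both sides and cancels. Collect the known terms of each column as K = Σ(ρt)_known − 3338 × (depth of known layers): K_1 = 90392.6 − 3338×31.4 = −14420.6; K_2 = 5870.378 − 3338×(0.373 + 4.884) = −11677.488.
Balance: K_1 = K_2 − x×(3338 − 2855), so x = (K_2 − K_1)/(3338 − 2855) = 2743.11/483 = 5.68 km.

5.68 km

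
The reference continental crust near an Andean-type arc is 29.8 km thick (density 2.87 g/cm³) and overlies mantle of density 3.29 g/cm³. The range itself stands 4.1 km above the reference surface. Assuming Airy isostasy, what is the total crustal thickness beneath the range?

61.9 km

Root depth r = h ρ_c / (ρ_m − ρ_c) = 4.1 km × 2.87 / 0.42 = 28.02 km.
Total thickness = T + h + r = 29.8 km + 4.1 km + 28.02 km = 61.9 km.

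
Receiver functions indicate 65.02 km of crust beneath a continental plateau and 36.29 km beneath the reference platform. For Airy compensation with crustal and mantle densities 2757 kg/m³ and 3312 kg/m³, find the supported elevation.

4.81 km

Excess crust Δ = 65.02 km − 36.29 km = 28.73 km, split between elevation h and root r with h + r = Δ.
Airy balance ρ_c h = (ρ_m − ρ_c) r gives r = h ρ_c/(ρ_m − ρ_c), so h (1 + ρ_c/(ρ_m − ρ_c)) = Δ, i.e. h = Δ (ρ_m − ρ_c)/ρ_m.
h = 28.73 km × 555/3312 = 4.81 km.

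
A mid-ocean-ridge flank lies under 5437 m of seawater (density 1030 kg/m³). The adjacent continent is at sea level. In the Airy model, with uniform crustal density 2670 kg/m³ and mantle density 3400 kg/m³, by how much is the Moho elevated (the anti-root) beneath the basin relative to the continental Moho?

12200 m

Isostatic balance requires: replacing crust with seawater at the top is compensated by replacing crust with mantle at the base: d (ρ_c − ρ_w) = a (ρ_m − ρ_c).
a = d (ρ_c − ρ_w)/(ρ_m − ρ_c) = 5437 m × 1640/730 = 12200 m.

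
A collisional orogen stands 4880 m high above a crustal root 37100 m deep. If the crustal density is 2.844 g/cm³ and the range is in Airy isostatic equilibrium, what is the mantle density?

3.22 g/cm³

Airy balance: ρ_c h = (ρ_m − ρ_c) r → ρ_m = ρ_c (1 + h/r).
ρ_m = 2.844 × (1 + 4880 m/37100 m) = 3.22 g/cm³.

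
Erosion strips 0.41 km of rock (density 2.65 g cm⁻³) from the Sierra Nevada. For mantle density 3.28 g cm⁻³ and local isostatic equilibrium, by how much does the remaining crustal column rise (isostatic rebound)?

0.331 km

Unloading: uplift u = e ρ_c/ρ_m = 0.41 km × 2.65/3.28 = 0.331 km.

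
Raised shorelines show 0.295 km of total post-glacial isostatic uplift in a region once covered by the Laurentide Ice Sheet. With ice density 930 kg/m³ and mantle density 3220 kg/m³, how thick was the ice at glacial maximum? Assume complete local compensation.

u = t ρ_ice/ρ_m → t = u ρ_m/ρ_ice = 0.295 km × 3220/930 = 1.02 km.

1.02 km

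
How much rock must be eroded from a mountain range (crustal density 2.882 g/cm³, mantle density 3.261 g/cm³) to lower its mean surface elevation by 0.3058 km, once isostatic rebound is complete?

2.63 km

Net drop Δ = e − u = e − e ρ_c/ρ_m = e (ρ_m − ρ_c)/ρ_m.
e = Δ ρ_m/(ρ_m − ρ_c) = 0.3058 km × 3.261/0.379 = 2.63 km.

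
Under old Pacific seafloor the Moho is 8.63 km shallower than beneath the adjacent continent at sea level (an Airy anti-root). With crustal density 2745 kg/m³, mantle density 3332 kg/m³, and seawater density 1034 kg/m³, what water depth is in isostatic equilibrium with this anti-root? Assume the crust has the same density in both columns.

2.96 km

Replacing a thickness d of crust by seawater at the top must be balanced by replacing crust with mantle at the base: d (ρ_c − ρ_w) = a (ρ_m − ρ_c).
d = a (ρ_m − ρ_c)/(ρ_c − ρ_w) = 8.63 km × 587/1711 = 2.96 km.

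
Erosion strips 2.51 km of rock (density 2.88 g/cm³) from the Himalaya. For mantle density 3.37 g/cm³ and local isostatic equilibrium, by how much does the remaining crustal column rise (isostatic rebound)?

2.15 km

Unloading: uplift u = e ρ_c/ρ_m = 2.51 km × 2.88/3.37 = 2.15 km.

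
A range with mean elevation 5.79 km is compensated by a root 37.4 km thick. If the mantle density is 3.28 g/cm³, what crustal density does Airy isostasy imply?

2.84 g/cm³

ρ_c h = (ρ_m − ρ_c) r → ρ_c (h + r) = ρ_m r → ρ_c = ρ_m r / (h + r).
ρ_c = 3.28 × 37.4 km / (5.79 km + 37.4 km) = 2.84 g/cm³.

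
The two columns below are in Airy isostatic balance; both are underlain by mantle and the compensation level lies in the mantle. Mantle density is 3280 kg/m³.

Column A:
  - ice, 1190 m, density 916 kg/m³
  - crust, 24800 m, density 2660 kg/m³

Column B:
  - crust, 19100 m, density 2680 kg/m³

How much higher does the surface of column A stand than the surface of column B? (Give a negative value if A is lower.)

2050 m

For any compensation level in the mantle, the mantle terms cancel and isostasy reduces to e = (Σt_A − Σt_B) − (Σ(ρt)_A − Σ(ρt)_B) / ρ_m.
Σt_A = 25990 m; Σt_B = 19100 m; Σ(ρt)_A = 67058040; Σ(ρt)_B = 51188000 (in m·kg/m³).
e = (25990 − 19100) − (67058040 − 51188000) / 3280 = 2050 m.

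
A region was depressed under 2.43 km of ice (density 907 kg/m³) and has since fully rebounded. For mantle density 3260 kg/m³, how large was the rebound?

Removing the load lets mantle flow back in; uplift u satisfies ρ_ice t = ρ_m u.
u = t ρ_ice/ρ_m = 2.43 km × 907/3260 = 0.676 km.

0.676 km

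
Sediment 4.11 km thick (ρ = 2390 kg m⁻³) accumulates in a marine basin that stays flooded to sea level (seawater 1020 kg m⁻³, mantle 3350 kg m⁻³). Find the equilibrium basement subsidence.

Submarine loading: the sediment displaces seawater, and the subsidence is in turn flooded, so s (ρ_m − ρ_w) = t (ρ_sed − ρ_w).
s = 4.11 km × (2390 − 1020) / (3350 − 1020) = 2.42 km.

2.42 km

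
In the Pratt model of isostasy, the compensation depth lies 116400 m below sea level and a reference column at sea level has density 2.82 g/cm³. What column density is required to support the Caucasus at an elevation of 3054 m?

Pratt balance: ρ_ref D = ρ (D + h).
ρ = ρ_ref D/(D + h) = 2.82 × 116400 m/(116400 m + 3054 m) = 2.75 g/cm³.

2.75 g/cm³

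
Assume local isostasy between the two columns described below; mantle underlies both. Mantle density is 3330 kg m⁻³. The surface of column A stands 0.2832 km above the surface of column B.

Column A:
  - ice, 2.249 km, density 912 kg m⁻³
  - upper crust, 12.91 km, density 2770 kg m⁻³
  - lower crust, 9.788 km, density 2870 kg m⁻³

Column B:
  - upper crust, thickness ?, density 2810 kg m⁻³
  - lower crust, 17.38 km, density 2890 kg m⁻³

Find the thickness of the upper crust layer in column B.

Take the compensation level at the base of the deeper column (depth z_c below the surface of column A) and equate Σ ρ_i t_i down to z_c; mantle fills any gap and the z_c terms cancel.
Column A: 2.249×912 + 12.91×2770 + 9.788×2870 + (z_c − 24.947)×3330
Column B: 0.2832×0 + x×2810 + 17.38×2890 + (z_c − 0.2832 − 17.38 − x)×3330
The z_c×3330 term appears on both sides and cancels. Collect the known terms of each column as K = Σ(ρt)_known − 3330 × (depth of known layers): K_A = 65903.348 − 3330×24.947 = −17170.162; K_B = 50228.2 − 3330×(0.2832 + 17.38) = −8590.256.
Balance: K_A = K_B − x×(3330 − 2810), so x = (K_B − K_A)/(3330 − 2810) = 8579.91/520 = 16.5 km.

16.5 km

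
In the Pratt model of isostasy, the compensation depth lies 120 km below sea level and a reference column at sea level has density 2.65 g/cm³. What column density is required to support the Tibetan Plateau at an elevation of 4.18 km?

2.56 g/cm³

Pratt balance: ρ_ref D = ρ (D + h).
ρ = ρ_ref D/(D + h) = 2.65 × 120 km/(120 km + 4.18 km) = 2.56 g/cm³.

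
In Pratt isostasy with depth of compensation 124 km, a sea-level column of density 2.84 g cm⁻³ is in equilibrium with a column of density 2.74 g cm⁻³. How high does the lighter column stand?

ρ_ref D = ρ (D + h) → h = D (ρ_ref − ρ)/ρ.
h = 124 km × (2.84 − 2.74)/2.74 = 4.53 km.

4.53 km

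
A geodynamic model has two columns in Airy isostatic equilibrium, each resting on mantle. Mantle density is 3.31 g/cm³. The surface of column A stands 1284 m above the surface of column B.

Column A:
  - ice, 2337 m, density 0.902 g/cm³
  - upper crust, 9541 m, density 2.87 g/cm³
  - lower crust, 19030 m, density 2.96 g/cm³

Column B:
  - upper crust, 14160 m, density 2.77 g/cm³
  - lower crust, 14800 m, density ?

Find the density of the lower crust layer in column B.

Take the compensation level at the base of the deeper column (depth z_c below the surface of column A) and equate Σ ρ_i t_i down to z_c; mantle fills any gap and the z_c terms cancel.
Column A: 2337×0.902 + 9541×2.87 + 19030×2.96 + (z_c − 30908)×3.31
Column B: 1284×0 + 14160×2.77 + 14800×ρ + (z_c − 1284 − 28960)×3.31
The z_c×3.31 term appears on both sides and cancels. Collect the known terms of each column as K = Σ(ρt)_known − 3.31 × (depth of known layers): K_A = 85819.444 − 3.31×30908 = −16486.036; K_B = 39223.2 − 3.31×(1284 + 28960) = −60884.44.
Balance: K_A = K_B + 14800×ρ, so ρ = (K_A − K_B)/14800 = 44398.4/14800 = 3 g/cm³.

3 g/cm³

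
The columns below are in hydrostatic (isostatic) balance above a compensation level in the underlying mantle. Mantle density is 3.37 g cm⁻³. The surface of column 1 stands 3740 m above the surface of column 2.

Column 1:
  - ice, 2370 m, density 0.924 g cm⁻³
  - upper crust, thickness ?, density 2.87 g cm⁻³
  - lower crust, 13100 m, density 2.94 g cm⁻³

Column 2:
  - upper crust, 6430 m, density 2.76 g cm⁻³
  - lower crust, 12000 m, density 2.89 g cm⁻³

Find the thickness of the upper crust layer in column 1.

21700 m

Take the compensation level at the base of the deeper column (depth z_c below the surface of column 1) and equate Σ ρ_i t_i down to z_c; mantle fills any gap and the z_c terms cancel.
Column 1: 2370×0.924 + x×2.87 + 13100×2.94 + (z_c − 15470 − x)×3.37
Column 2: 3740×0 + 6430×2.76 + 12000×2.89 + (z_c − 3740 − 18430)×3.37
The z_c×3.37 term appears on both sides and cancels. Collect the known terms of each column as K = Σ(ρt)_known − 3.37 × (depth of known layers): K_1 = 40703.88 − 3.37×15470 = −11430.02; K_2 = 52426.8 − 3.37×(3740 + 18430) = −22286.1.
Balance: K_1 − x×(3.37 − 2.87) = K_2, so x = (K_1 − K_2)/(3.37 − 2.87) = 10856.1/0.5 = 21700 m.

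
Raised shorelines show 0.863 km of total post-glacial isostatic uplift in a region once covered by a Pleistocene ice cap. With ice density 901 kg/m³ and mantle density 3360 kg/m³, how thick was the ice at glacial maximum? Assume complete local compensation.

u = t ρ_ice/ρ_m → t = u ρ_m/ρ_ice = 0.863 km × 3360/901 = 3.22 km.

3.22 km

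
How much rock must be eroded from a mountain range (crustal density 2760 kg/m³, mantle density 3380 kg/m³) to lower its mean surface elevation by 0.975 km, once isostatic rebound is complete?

5.32 km

Net drop Δ = e − u = e − e ρ_c/ρ_m = e (ρ_m − ρ_c)/ρ_m.
e = Δ ρ_m/(ρ_m − ρ_c) = 0.975 km × 3380/620 = 5.32 km.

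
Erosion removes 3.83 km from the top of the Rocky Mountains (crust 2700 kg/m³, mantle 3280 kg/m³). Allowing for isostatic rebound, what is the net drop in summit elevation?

0.677 km

Rebound u = e ρ_c/ρ_m = 3.83 km × 2700/3280 = 3.153 km.
Net surface drop = e − u = 3.83 km − 3.153 km = e (ρ_m − ρ_c)/ρ_m = 0.677 km.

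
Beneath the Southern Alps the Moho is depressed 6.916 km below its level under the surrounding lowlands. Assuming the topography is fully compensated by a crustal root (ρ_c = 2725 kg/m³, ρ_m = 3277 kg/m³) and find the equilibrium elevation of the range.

For local isostatic compensation: ρ_c h = (ρ_m − ρ_c) r.
h = r (ρ_m − ρ_c) / ρ_c = 6.916 km × (3277 − 2725) / 2725 = 1.4 km.

1.4 km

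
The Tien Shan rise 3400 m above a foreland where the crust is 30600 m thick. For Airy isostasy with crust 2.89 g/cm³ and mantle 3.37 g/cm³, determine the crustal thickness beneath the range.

54500 m

Root depth r = h ρ_c / (ρ_m − ρ_c) = 3400 m × 2.89 / 0.48 = 20470 m.
Total thickness = T + h + r = 30600 m + 3400 m + 20470 m = 54500 m.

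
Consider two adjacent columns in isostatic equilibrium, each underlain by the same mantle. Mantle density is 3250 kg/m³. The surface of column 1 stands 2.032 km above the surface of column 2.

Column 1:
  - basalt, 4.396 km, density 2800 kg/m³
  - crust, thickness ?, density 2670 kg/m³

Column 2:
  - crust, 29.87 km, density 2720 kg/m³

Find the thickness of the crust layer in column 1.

Take the compensation level at the base of the deeper column (depth z_c below the surface of column 1) and equate Σ ρ_i t_i down to z_c; mantle fills any gap and the z_c terms cancel.
Column 1: 4.396×2800 + x×2670 + (z_c − 4.396 − x)×3250
Column 2: 2.032×0 + 29.87×2720 + (z_c − 2.032 − 29.87)×3250
The z_c×3250 term appears on both sides and cancels. Collect the known terms of each column as K = Σ(ρt)_known − 3250 × (depth of known layers): K_1 = 12308.8 − 3250×4.396 = −1978.2; K_2 = 81246.4 − 3250×(2.032 + 29.87) = −22435.1.
Balance: K_1 − x×(3250 − 2670) = K_2, so x = (K_1 − K_2)/(3250 − 2670) = 20456.9/580 = 35.3 km.

35.3 km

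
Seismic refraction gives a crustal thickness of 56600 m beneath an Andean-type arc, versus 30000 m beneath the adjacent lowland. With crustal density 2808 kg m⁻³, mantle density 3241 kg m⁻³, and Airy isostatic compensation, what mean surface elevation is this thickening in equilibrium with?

Excess crust Δ = 56600 m − 30000 m = 26600 m, split between elevation h and root r with h + r = Δ.
Airy balance ρ_c h = (ρ_m − ρ_c) r gives r = h ρ_c/(ρ_m − ρ_c), so h (1 + ρ_c/(ρ_m − ρ_c)) = Δ, i.e. h = Δ (ρ_m − ρ_c)/ρ_m.
h = 26600 m × 433/3241 = 3550 m.

3550 m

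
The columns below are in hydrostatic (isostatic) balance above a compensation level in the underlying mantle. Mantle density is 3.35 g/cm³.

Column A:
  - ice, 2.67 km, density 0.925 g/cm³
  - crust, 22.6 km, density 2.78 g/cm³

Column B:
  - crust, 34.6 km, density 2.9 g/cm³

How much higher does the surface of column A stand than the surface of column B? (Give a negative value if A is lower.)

For any compensation level in the mantle, the mantle terms cancel and isostasy reduces to e = (Σt_A − Σt_B) − (Σ(ρt)_A − Σ(ρt)_B) / ρ_m.
Σt_A = 25.27 km; Σt_B = 34.6 km; Σ(ρt)_A = 65.29775; Σ(ρt)_B = 100.34 (in km·g/cm³).
e = (25.27 − 34.6) − (65.29775 − 100.34) / 3.35 = 1.13 km.

1.13 km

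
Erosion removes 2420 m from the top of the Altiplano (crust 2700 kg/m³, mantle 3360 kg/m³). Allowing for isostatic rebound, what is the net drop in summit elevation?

475 m

Rebound u = e ρ_c/ρ_m = 2420 m × 2700/3360 = 1945 m.
Net surface drop = e − u = 2420 m − 1945 m = e (ρ_m − ρ_c)/ρ_m = 475 m.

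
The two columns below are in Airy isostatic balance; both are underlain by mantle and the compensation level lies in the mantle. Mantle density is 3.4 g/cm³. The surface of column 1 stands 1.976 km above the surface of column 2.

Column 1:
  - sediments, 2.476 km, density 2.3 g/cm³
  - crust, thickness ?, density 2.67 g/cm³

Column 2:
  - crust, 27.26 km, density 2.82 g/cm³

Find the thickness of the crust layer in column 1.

27.1 km

Take the compensation level at the base of the deeper column (depth z_c below the surface of column 1) and equate Σ ρ_i t_i down to z_c; mantle fills any gap and the z_c terms cancel.
Column 1: 2.476×2.3 + x×2.67 + (z_c − 2.476 − x)×3.4
Column 2: 1.976×0 + 27.26×2.82 + (z_c − 1.976 − 27.26)×3.4
The z_c×3.4 term appears on both sides and cancels. Collect the known terms of each column as K = Σ(ρt)_known − 3.4 × (depth of known layers): K_1 = 5.6948 − 3.4×2.476 = −2.7236; K_2 = 76.8732 − 3.4×(1.976 + 27.26) = −22.5292.
Balance: K_1 − x×(3.4 − 2.67) = K_2, so x = (K_1 − K_2)/(3.4 − 2.67) = 19.8056/0.73 = 27.1 km.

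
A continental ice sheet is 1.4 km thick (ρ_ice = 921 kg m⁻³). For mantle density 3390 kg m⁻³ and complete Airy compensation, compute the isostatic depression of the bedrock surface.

0.38 km

In Airy isostatic equilibrium: the ice load ρ_ice t is balanced by mantle displaced below, ρ_m s.
s = t ρ_ice / ρ_m = 1.4 km × 921/3390 = 0.38 km.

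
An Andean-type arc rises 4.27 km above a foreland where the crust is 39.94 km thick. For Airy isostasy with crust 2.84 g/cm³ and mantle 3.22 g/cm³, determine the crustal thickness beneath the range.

76.1 km

Root depth r = h ρ_c / (ρ_m − ρ_c) = 4.27 km × 2.84 / 0.38 = 31.91 km.
Total thickness = T + h + r = 39.94 km + 4.27 km + 31.91 km = 76.1 km.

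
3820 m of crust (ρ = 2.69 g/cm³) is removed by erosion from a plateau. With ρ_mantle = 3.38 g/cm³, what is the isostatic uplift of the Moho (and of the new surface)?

Unloading: uplift u = e ρ_c/ρ_m = 3820 m × 2.69/3.38 = 3040 m.

3040 m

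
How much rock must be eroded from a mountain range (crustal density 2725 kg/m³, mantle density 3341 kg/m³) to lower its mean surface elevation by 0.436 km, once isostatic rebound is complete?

2.36 km

Net drop Δ = e − u = e − e ρ_c/ρ_m = e (ρ_m − ρ_c)/ρ_m.
e = Δ ρ_m/(ρ_m − ρ_c) = 0.436 km × 3341/616 = 2.36 km.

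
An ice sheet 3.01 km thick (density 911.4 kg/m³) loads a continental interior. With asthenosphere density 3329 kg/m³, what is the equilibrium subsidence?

In Airy isostatic equilibrium: the ice load ρ_ice t is balanced by mantle displaced below, ρ_m s.
s = t ρ_ice / ρ_m = 3.01 km × 911.4/3329 = 0.824 km.

0.824 km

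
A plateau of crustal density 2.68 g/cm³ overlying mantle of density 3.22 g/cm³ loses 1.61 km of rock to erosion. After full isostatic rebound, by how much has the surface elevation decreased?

Rebound u = e ρ_c/ρ_m = 1.61 km × 2.68/3.22 = 1.34 km.
Net surface drop = e − u = 1.61 km − 1.34 km = e (ρ_m − ρ_c)/ρ_m = 0.27 km.

0.27 km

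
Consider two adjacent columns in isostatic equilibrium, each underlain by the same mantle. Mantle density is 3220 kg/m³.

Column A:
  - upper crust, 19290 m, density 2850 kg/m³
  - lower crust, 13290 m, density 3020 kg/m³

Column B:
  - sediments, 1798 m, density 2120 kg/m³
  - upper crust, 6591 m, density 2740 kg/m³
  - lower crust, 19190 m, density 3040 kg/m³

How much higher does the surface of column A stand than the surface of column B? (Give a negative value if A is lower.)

373 m

For any compensation level in the mantle, the mantle terms cancel and isostasy reduces to e = (Σt_A − Σt_B) − (Σ(ρt)_A − Σ(ρt)_B) / ρ_m.
Σt_A = 32580 m; Σt_B = 27579 m; Σ(ρt)_A = 95112300; Σ(ρt)_B = 80208700 (in m·kg/m³).
e = (32580 − 27579) − (95112300 − 80208700) / 3220 = 373 m.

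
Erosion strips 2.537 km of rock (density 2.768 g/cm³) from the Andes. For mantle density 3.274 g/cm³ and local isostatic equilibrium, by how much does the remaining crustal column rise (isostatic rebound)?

2.14 km

Unloading: uplift u = e ρ_c/ρ_m = 2.537 km × 2.768/3.274 = 2.14 km.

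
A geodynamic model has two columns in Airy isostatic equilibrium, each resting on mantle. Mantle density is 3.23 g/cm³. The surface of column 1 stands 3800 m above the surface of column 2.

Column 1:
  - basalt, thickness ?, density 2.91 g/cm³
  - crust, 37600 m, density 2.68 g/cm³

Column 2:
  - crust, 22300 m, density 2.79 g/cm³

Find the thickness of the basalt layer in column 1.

Take the compensation level at the base of the deeper column (depth z_c below the surface of column 1) and equate Σ ρ_i t_i down to z_c; mantle fills any gap and the z_c terms cancel.
Column 1: x×2.91 + 37600×2.68 + (z_c − 37600 − x)×3.23
Column 2: 3800×0 + 22300×2.79 + (z_c − 3800 − 22300)×3.23
The z_c×3.23 term appears on both sides and cancels. Collect the known terms of each column as K = Σ(ρt)_known − 3.23 × (depth of known layers): K_1 = 100768 − 3.23×37600 = −20680; K_2 = 62217 − 3.23×(3800 + 22300) = −22086.
Balance: K_1 − x×(3.23 − 2.91) = K_2, so x = (K_1 − K_2)/(3.23 − 2.91) = 1406/0.32 = 4390 m.

4390 m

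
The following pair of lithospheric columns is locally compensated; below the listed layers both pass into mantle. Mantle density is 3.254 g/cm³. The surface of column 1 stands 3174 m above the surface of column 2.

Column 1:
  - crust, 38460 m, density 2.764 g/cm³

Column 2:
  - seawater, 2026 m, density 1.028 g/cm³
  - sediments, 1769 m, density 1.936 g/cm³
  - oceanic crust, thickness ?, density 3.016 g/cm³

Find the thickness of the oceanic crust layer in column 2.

Take the compensation level at the base of the deeper column (depth z_c below the surface of column 1) and equate Σ ρ_i t_i down to z_c; mantle fills any gap and the z_c terms cancel.
Column 1: 38460×2.764 + (z_c − 38460)×3.254
Column 2: 3174×0 + 2026×1.028 + 1769×1.936 + x×3.016 + (z_c − 3174 − 3795 − x)×3.254
The z_c×3.254 term appears on both sides and cancels. Collect the known terms of each column as K = Σ(ρt)_known − 3.254 × (depth of known layers): K_1 = 106303.44 − 3.254×38460 = −18845.4; K_2 = 5507.512 − 3.254×(3174 + 3795) = −17169.614.
Balance: K_1 = K_2 − x×(3.254 − 3.016), so x = (K_2 − K_1)/(3.254 − 3.016) = 1675.79/0.238 = 7040 m.

7040 m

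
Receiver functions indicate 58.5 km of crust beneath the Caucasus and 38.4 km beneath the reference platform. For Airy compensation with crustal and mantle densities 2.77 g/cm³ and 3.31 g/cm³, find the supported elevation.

3.28 km

Excess crust Δ = 58.5 km − 38.4 km = 20.1 km, split between elevation h and root r with h + r = Δ.
Airy balance ρ_c h = (ρ_m − ρ_c) r gives r = h ρ_c/(ρ_m − ρ_c), so h (1 + ρ_c/(ρ_m − ρ_c)) = Δ, i.e. h = Δ (ρ_m − ρ_c)/ρ_m.
h = 20.1 km × 0.54/3.31 = 3.28 km.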